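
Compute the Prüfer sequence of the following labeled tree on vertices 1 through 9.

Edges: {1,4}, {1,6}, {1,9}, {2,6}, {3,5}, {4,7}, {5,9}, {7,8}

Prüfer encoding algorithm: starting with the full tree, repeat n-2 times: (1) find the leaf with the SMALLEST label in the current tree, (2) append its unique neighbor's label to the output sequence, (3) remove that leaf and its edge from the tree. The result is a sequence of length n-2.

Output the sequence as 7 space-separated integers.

Answer: 6 5 9 1 7 4 1

Derivation:
Step 1: leaves = {2,3,8}. Remove smallest leaf 2, emit neighbor 6.
Step 2: leaves = {3,6,8}. Remove smallest leaf 3, emit neighbor 5.
Step 3: leaves = {5,6,8}. Remove smallest leaf 5, emit neighbor 9.
Step 4: leaves = {6,8,9}. Remove smallest leaf 6, emit neighbor 1.
Step 5: leaves = {8,9}. Remove smallest leaf 8, emit neighbor 7.
Step 6: leaves = {7,9}. Remove smallest leaf 7, emit neighbor 4.
Step 7: leaves = {4,9}. Remove smallest leaf 4, emit neighbor 1.
Done: 2 vertices remain (1, 9). Sequence = [6 5 9 1 7 4 1]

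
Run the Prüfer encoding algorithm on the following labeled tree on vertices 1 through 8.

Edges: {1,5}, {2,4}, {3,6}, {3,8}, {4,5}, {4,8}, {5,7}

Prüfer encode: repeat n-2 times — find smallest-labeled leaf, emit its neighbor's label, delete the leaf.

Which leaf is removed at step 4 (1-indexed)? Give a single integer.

Step 1: current leaves = {1,2,6,7}. Remove leaf 1 (neighbor: 5).
Step 2: current leaves = {2,6,7}. Remove leaf 2 (neighbor: 4).
Step 3: current leaves = {6,7}. Remove leaf 6 (neighbor: 3).
Step 4: current leaves = {3,7}. Remove leaf 3 (neighbor: 8).

Answer: 3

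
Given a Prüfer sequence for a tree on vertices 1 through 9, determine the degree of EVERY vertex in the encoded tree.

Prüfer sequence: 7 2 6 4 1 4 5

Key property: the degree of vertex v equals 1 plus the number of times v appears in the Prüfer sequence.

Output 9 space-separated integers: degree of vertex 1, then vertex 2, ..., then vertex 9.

Answer: 2 2 1 3 2 2 2 1 1

Derivation:
p_1 = 7: count[7] becomes 1
p_2 = 2: count[2] becomes 1
p_3 = 6: count[6] becomes 1
p_4 = 4: count[4] becomes 1
p_5 = 1: count[1] becomes 1
p_6 = 4: count[4] becomes 2
p_7 = 5: count[5] becomes 1
Degrees (1 + count): deg[1]=1+1=2, deg[2]=1+1=2, deg[3]=1+0=1, deg[4]=1+2=3, deg[5]=1+1=2, deg[6]=1+1=2, deg[7]=1+1=2, deg[8]=1+0=1, deg[9]=1+0=1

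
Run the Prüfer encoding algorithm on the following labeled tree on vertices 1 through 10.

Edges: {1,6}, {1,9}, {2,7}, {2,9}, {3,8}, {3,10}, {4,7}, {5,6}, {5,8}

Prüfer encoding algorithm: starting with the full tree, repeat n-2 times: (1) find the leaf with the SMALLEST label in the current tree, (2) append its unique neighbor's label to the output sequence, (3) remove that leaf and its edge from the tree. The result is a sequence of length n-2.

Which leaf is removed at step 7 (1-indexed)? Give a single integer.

Answer: 5

Derivation:
Step 1: current leaves = {4,10}. Remove leaf 4 (neighbor: 7).
Step 2: current leaves = {7,10}. Remove leaf 7 (neighbor: 2).
Step 3: current leaves = {2,10}. Remove leaf 2 (neighbor: 9).
Step 4: current leaves = {9,10}. Remove leaf 9 (neighbor: 1).
Step 5: current leaves = {1,10}. Remove leaf 1 (neighbor: 6).
Step 6: current leaves = {6,10}. Remove leaf 6 (neighbor: 5).
Step 7: current leaves = {5,10}. Remove leaf 5 (neighbor: 8).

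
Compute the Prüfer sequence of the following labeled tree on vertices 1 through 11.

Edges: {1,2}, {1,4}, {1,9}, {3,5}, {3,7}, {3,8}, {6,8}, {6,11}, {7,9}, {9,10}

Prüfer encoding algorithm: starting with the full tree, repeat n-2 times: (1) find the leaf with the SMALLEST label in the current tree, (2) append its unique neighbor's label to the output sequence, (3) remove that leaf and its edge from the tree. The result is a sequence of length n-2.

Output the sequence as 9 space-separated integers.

Answer: 1 1 9 3 9 7 3 8 6

Derivation:
Step 1: leaves = {2,4,5,10,11}. Remove smallest leaf 2, emit neighbor 1.
Step 2: leaves = {4,5,10,11}. Remove smallest leaf 4, emit neighbor 1.
Step 3: leaves = {1,5,10,11}. Remove smallest leaf 1, emit neighbor 9.
Step 4: leaves = {5,10,11}. Remove smallest leaf 5, emit neighbor 3.
Step 5: leaves = {10,11}. Remove smallest leaf 10, emit neighbor 9.
Step 6: leaves = {9,11}. Remove smallest leaf 9, emit neighbor 7.
Step 7: leaves = {7,11}. Remove smallest leaf 7, emit neighbor 3.
Step 8: leaves = {3,11}. Remove smallest leaf 3, emit neighbor 8.
Step 9: leaves = {8,11}. Remove smallest leaf 8, emit neighbor 6.
Done: 2 vertices remain (6, 11). Sequence = [1 1 9 3 9 7 3 8 6]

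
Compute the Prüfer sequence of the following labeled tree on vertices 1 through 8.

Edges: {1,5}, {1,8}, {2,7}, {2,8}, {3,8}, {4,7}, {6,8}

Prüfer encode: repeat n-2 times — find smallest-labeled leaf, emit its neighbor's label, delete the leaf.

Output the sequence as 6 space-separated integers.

Step 1: leaves = {3,4,5,6}. Remove smallest leaf 3, emit neighbor 8.
Step 2: leaves = {4,5,6}. Remove smallest leaf 4, emit neighbor 7.
Step 3: leaves = {5,6,7}. Remove smallest leaf 5, emit neighbor 1.
Step 4: leaves = {1,6,7}. Remove smallest leaf 1, emit neighbor 8.
Step 5: leaves = {6,7}. Remove smallest leaf 6, emit neighbor 8.
Step 6: leaves = {7,8}. Remove smallest leaf 7, emit neighbor 2.
Done: 2 vertices remain (2, 8). Sequence = [8 7 1 8 8 2]

Answer: 8 7 1 8 8 2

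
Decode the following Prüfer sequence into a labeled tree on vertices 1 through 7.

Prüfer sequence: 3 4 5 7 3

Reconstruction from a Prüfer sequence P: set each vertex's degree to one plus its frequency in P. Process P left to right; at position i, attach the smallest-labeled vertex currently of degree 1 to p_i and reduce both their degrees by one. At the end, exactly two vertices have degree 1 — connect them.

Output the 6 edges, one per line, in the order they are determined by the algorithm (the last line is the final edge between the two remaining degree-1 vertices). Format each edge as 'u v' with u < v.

Initial degrees: {1:1, 2:1, 3:3, 4:2, 5:2, 6:1, 7:2}
Step 1: smallest deg-1 vertex = 1, p_1 = 3. Add edge {1,3}. Now deg[1]=0, deg[3]=2.
Step 2: smallest deg-1 vertex = 2, p_2 = 4. Add edge {2,4}. Now deg[2]=0, deg[4]=1.
Step 3: smallest deg-1 vertex = 4, p_3 = 5. Add edge {4,5}. Now deg[4]=0, deg[5]=1.
Step 4: smallest deg-1 vertex = 5, p_4 = 7. Add edge {5,7}. Now deg[5]=0, deg[7]=1.
Step 5: smallest deg-1 vertex = 6, p_5 = 3. Add edge {3,6}. Now deg[6]=0, deg[3]=1.
Final: two remaining deg-1 vertices are 3, 7. Add edge {3,7}.

Answer: 1 3
2 4
4 5
5 7
3 6
3 7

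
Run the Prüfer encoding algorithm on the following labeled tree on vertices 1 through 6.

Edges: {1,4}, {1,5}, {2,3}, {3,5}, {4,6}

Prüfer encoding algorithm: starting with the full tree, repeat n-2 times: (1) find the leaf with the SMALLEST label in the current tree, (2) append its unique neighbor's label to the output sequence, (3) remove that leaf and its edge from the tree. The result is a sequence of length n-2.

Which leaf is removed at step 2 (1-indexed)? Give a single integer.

Step 1: current leaves = {2,6}. Remove leaf 2 (neighbor: 3).
Step 2: current leaves = {3,6}. Remove leaf 3 (neighbor: 5).

Answer: 3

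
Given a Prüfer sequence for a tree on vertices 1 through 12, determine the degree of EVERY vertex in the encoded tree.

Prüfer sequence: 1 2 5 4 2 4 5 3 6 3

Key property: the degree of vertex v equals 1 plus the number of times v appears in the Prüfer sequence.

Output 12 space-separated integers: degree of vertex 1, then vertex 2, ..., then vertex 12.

p_1 = 1: count[1] becomes 1
p_2 = 2: count[2] becomes 1
p_3 = 5: count[5] becomes 1
p_4 = 4: count[4] becomes 1
p_5 = 2: count[2] becomes 2
p_6 = 4: count[4] becomes 2
p_7 = 5: count[5] becomes 2
p_8 = 3: count[3] becomes 1
p_9 = 6: count[6] becomes 1
p_10 = 3: count[3] becomes 2
Degrees (1 + count): deg[1]=1+1=2, deg[2]=1+2=3, deg[3]=1+2=3, deg[4]=1+2=3, deg[5]=1+2=3, deg[6]=1+1=2, deg[7]=1+0=1, deg[8]=1+0=1, deg[9]=1+0=1, deg[10]=1+0=1, deg[11]=1+0=1, deg[12]=1+0=1

Answer: 2 3 3 3 3 2 1 1 1 1 1 1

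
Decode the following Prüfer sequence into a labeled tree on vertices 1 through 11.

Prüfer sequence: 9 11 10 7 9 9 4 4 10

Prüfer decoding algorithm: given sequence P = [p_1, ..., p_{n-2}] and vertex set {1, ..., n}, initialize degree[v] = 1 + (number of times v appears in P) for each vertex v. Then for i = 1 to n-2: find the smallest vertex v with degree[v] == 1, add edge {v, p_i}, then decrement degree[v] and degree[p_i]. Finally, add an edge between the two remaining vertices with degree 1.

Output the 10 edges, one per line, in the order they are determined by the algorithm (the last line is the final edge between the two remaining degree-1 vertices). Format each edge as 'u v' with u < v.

Answer: 1 9
2 11
3 10
5 7
6 9
7 9
4 8
4 9
4 10
10 11

Derivation:
Initial degrees: {1:1, 2:1, 3:1, 4:3, 5:1, 6:1, 7:2, 8:1, 9:4, 10:3, 11:2}
Step 1: smallest deg-1 vertex = 1, p_1 = 9. Add edge {1,9}. Now deg[1]=0, deg[9]=3.
Step 2: smallest deg-1 vertex = 2, p_2 = 11. Add edge {2,11}. Now deg[2]=0, deg[11]=1.
Step 3: smallest deg-1 vertex = 3, p_3 = 10. Add edge {3,10}. Now deg[3]=0, deg[10]=2.
Step 4: smallest deg-1 vertex = 5, p_4 = 7. Add edge {5,7}. Now deg[5]=0, deg[7]=1.
Step 5: smallest deg-1 vertex = 6, p_5 = 9. Add edge {6,9}. Now deg[6]=0, deg[9]=2.
Step 6: smallest deg-1 vertex = 7, p_6 = 9. Add edge {7,9}. Now deg[7]=0, deg[9]=1.
Step 7: smallest deg-1 vertex = 8, p_7 = 4. Add edge {4,8}. Now deg[8]=0, deg[4]=2.
Step 8: smallest deg-1 vertex = 9, p_8 = 4. Add edge {4,9}. Now deg[9]=0, deg[4]=1.
Step 9: smallest deg-1 vertex = 4, p_9 = 10. Add edge {4,10}. Now deg[4]=0, deg[10]=1.
Final: two remaining deg-1 vertices are 10, 11. Add edge {10,11}.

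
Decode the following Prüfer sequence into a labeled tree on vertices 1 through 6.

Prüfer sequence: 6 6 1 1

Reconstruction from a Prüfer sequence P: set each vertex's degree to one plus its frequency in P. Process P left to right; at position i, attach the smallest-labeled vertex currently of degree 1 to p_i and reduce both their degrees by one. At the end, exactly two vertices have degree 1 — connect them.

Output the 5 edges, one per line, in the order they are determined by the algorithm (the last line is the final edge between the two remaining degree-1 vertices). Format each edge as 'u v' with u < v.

Initial degrees: {1:3, 2:1, 3:1, 4:1, 5:1, 6:3}
Step 1: smallest deg-1 vertex = 2, p_1 = 6. Add edge {2,6}. Now deg[2]=0, deg[6]=2.
Step 2: smallest deg-1 vertex = 3, p_2 = 6. Add edge {3,6}. Now deg[3]=0, deg[6]=1.
Step 3: smallest deg-1 vertex = 4, p_3 = 1. Add edge {1,4}. Now deg[4]=0, deg[1]=2.
Step 4: smallest deg-1 vertex = 5, p_4 = 1. Add edge {1,5}. Now deg[5]=0, deg[1]=1.
Final: two remaining deg-1 vertices are 1, 6. Add edge {1,6}.

Answer: 2 6
3 6
1 4
1 5
1 6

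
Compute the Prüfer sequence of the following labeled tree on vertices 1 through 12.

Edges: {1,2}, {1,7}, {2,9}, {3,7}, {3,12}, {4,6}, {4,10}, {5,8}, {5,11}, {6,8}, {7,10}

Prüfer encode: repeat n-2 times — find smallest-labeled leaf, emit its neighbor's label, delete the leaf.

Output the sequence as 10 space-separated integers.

Step 1: leaves = {9,11,12}. Remove smallest leaf 9, emit neighbor 2.
Step 2: leaves = {2,11,12}. Remove smallest leaf 2, emit neighbor 1.
Step 3: leaves = {1,11,12}. Remove smallest leaf 1, emit neighbor 7.
Step 4: leaves = {11,12}. Remove smallest leaf 11, emit neighbor 5.
Step 5: leaves = {5,12}. Remove smallest leaf 5, emit neighbor 8.
Step 6: leaves = {8,12}. Remove smallest leaf 8, emit neighbor 6.
Step 7: leaves = {6,12}. Remove smallest leaf 6, emit neighbor 4.
Step 8: leaves = {4,12}. Remove smallest leaf 4, emit neighbor 10.
Step 9: leaves = {10,12}. Remove smallest leaf 10, emit neighbor 7.
Step 10: leaves = {7,12}. Remove smallest leaf 7, emit neighbor 3.
Done: 2 vertices remain (3, 12). Sequence = [2 1 7 5 8 6 4 10 7 3]

Answer: 2 1 7 5 8 6 4 10 7 3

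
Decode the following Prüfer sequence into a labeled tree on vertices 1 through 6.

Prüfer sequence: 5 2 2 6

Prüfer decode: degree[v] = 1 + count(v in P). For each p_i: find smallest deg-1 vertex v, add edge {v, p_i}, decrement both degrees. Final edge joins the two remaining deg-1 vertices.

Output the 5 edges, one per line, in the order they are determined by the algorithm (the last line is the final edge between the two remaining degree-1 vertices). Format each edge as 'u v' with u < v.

Initial degrees: {1:1, 2:3, 3:1, 4:1, 5:2, 6:2}
Step 1: smallest deg-1 vertex = 1, p_1 = 5. Add edge {1,5}. Now deg[1]=0, deg[5]=1.
Step 2: smallest deg-1 vertex = 3, p_2 = 2. Add edge {2,3}. Now deg[3]=0, deg[2]=2.
Step 3: smallest deg-1 vertex = 4, p_3 = 2. Add edge {2,4}. Now deg[4]=0, deg[2]=1.
Step 4: smallest deg-1 vertex = 2, p_4 = 6. Add edge {2,6}. Now deg[2]=0, deg[6]=1.
Final: two remaining deg-1 vertices are 5, 6. Add edge {5,6}.

Answer: 1 5
2 3
2 4
2 6
5 6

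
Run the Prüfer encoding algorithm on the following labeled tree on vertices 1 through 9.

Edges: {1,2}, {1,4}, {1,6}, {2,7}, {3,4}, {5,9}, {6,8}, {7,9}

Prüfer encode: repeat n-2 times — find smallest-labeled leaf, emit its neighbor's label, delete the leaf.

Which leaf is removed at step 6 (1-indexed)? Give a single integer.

Answer: 1

Derivation:
Step 1: current leaves = {3,5,8}. Remove leaf 3 (neighbor: 4).
Step 2: current leaves = {4,5,8}. Remove leaf 4 (neighbor: 1).
Step 3: current leaves = {5,8}. Remove leaf 5 (neighbor: 9).
Step 4: current leaves = {8,9}. Remove leaf 8 (neighbor: 6).
Step 5: current leaves = {6,9}. Remove leaf 6 (neighbor: 1).
Step 6: current leaves = {1,9}. Remove leaf 1 (neighbor: 2).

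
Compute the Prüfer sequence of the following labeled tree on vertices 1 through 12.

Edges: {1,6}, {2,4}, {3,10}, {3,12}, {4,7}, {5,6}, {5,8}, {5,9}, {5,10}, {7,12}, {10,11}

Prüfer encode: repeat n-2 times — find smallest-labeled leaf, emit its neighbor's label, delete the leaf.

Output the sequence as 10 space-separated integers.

Step 1: leaves = {1,2,8,9,11}. Remove smallest leaf 1, emit neighbor 6.
Step 2: leaves = {2,6,8,9,11}. Remove smallest leaf 2, emit neighbor 4.
Step 3: leaves = {4,6,8,9,11}. Remove smallest leaf 4, emit neighbor 7.
Step 4: leaves = {6,7,8,9,11}. Remove smallest leaf 6, emit neighbor 5.
Step 5: leaves = {7,8,9,11}. Remove smallest leaf 7, emit neighbor 12.
Step 6: leaves = {8,9,11,12}. Remove smallest leaf 8, emit neighbor 5.
Step 7: leaves = {9,11,12}. Remove smallest leaf 9, emit neighbor 5.
Step 8: leaves = {5,11,12}. Remove smallest leaf 5, emit neighbor 10.
Step 9: leaves = {11,12}. Remove smallest leaf 11, emit neighbor 10.
Step 10: leaves = {10,12}. Remove smallest leaf 10, emit neighbor 3.
Done: 2 vertices remain (3, 12). Sequence = [6 4 7 5 12 5 5 10 10 3]

Answer: 6 4 7 5 12 5 5 10 10 3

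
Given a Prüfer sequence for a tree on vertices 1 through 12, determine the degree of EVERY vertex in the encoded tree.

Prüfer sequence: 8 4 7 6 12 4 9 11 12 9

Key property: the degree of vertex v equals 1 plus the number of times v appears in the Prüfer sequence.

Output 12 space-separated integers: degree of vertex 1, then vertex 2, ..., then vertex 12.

p_1 = 8: count[8] becomes 1
p_2 = 4: count[4] becomes 1
p_3 = 7: count[7] becomes 1
p_4 = 6: count[6] becomes 1
p_5 = 12: count[12] becomes 1
p_6 = 4: count[4] becomes 2
p_7 = 9: count[9] becomes 1
p_8 = 11: count[11] becomes 1
p_9 = 12: count[12] becomes 2
p_10 = 9: count[9] becomes 2
Degrees (1 + count): deg[1]=1+0=1, deg[2]=1+0=1, deg[3]=1+0=1, deg[4]=1+2=3, deg[5]=1+0=1, deg[6]=1+1=2, deg[7]=1+1=2, deg[8]=1+1=2, deg[9]=1+2=3, deg[10]=1+0=1, deg[11]=1+1=2, deg[12]=1+2=3

Answer: 1 1 1 3 1 2 2 2 3 1 2 3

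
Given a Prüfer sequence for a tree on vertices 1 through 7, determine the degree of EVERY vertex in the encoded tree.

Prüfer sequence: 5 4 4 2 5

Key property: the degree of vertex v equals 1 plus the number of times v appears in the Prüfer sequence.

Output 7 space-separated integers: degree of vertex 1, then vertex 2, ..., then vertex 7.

Answer: 1 2 1 3 3 1 1

Derivation:
p_1 = 5: count[5] becomes 1
p_2 = 4: count[4] becomes 1
p_3 = 4: count[4] becomes 2
p_4 = 2: count[2] becomes 1
p_5 = 5: count[5] becomes 2
Degrees (1 + count): deg[1]=1+0=1, deg[2]=1+1=2, deg[3]=1+0=1, deg[4]=1+2=3, deg[5]=1+2=3, deg[6]=1+0=1, deg[7]=1+0=1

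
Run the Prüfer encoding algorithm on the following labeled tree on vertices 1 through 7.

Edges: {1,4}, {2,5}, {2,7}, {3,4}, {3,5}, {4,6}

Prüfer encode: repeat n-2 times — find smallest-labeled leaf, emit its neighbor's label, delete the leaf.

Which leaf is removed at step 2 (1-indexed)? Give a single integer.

Answer: 6

Derivation:
Step 1: current leaves = {1,6,7}. Remove leaf 1 (neighbor: 4).
Step 2: current leaves = {6,7}. Remove leaf 6 (neighbor: 4).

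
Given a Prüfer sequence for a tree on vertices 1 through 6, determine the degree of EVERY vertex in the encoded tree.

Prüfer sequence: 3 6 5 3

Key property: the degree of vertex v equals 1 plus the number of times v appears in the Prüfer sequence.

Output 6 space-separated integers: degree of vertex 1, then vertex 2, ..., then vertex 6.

p_1 = 3: count[3] becomes 1
p_2 = 6: count[6] becomes 1
p_3 = 5: count[5] becomes 1
p_4 = 3: count[3] becomes 2
Degrees (1 + count): deg[1]=1+0=1, deg[2]=1+0=1, deg[3]=1+2=3, deg[4]=1+0=1, deg[5]=1+1=2, deg[6]=1+1=2

Answer: 1 1 3 1 2 2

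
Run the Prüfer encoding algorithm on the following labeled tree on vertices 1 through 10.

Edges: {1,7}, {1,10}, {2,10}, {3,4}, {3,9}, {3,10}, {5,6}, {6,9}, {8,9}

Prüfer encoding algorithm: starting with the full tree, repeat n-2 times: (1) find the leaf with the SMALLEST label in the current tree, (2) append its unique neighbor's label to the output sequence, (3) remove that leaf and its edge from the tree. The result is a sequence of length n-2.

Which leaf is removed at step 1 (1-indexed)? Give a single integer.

Answer: 2

Derivation:
Step 1: current leaves = {2,4,5,7,8}. Remove leaf 2 (neighbor: 10).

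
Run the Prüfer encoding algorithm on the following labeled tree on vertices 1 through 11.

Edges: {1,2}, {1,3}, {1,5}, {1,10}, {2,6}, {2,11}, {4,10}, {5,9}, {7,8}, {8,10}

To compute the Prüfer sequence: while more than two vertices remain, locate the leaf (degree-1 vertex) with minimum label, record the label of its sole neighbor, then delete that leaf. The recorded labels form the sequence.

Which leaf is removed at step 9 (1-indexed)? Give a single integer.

Answer: 1

Derivation:
Step 1: current leaves = {3,4,6,7,9,11}. Remove leaf 3 (neighbor: 1).
Step 2: current leaves = {4,6,7,9,11}. Remove leaf 4 (neighbor: 10).
Step 3: current leaves = {6,7,9,11}. Remove leaf 6 (neighbor: 2).
Step 4: current leaves = {7,9,11}. Remove leaf 7 (neighbor: 8).
Step 5: current leaves = {8,9,11}. Remove leaf 8 (neighbor: 10).
Step 6: current leaves = {9,10,11}. Remove leaf 9 (neighbor: 5).
Step 7: current leaves = {5,10,11}. Remove leaf 5 (neighbor: 1).
Step 8: current leaves = {10,11}. Remove leaf 10 (neighbor: 1).
Step 9: current leaves = {1,11}. Remove leaf 1 (neighbor: 2).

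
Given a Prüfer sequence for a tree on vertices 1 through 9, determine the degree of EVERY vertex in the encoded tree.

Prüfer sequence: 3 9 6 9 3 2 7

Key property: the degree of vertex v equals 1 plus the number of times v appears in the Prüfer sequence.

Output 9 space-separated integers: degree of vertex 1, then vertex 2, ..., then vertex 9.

Answer: 1 2 3 1 1 2 2 1 3

Derivation:
p_1 = 3: count[3] becomes 1
p_2 = 9: count[9] becomes 1
p_3 = 6: count[6] becomes 1
p_4 = 9: count[9] becomes 2
p_5 = 3: count[3] becomes 2
p_6 = 2: count[2] becomes 1
p_7 = 7: count[7] becomes 1
Degrees (1 + count): deg[1]=1+0=1, deg[2]=1+1=2, deg[3]=1+2=3, deg[4]=1+0=1, deg[5]=1+0=1, deg[6]=1+1=2, deg[7]=1+1=2, deg[8]=1+0=1, deg[9]=1+2=3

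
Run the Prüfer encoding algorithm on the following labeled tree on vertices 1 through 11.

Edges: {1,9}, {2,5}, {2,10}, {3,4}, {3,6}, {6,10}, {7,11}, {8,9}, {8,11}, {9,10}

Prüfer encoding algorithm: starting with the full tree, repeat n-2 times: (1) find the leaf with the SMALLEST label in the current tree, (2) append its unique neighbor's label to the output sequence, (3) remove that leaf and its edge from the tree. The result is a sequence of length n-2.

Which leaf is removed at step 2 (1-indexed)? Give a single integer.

Answer: 4

Derivation:
Step 1: current leaves = {1,4,5,7}. Remove leaf 1 (neighbor: 9).
Step 2: current leaves = {4,5,7}. Remove leaf 4 (neighbor: 3).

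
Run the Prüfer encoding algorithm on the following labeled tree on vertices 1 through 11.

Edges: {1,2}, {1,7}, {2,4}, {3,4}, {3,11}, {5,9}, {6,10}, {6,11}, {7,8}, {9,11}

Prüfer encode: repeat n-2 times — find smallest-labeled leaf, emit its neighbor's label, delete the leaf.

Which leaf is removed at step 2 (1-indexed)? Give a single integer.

Answer: 8

Derivation:
Step 1: current leaves = {5,8,10}. Remove leaf 5 (neighbor: 9).
Step 2: current leaves = {8,9,10}. Remove leaf 8 (neighbor: 7).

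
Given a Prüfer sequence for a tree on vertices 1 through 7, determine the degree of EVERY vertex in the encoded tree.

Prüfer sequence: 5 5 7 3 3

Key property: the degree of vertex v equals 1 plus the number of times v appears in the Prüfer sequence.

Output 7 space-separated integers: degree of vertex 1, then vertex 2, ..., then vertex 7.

Answer: 1 1 3 1 3 1 2

Derivation:
p_1 = 5: count[5] becomes 1
p_2 = 5: count[5] becomes 2
p_3 = 7: count[7] becomes 1
p_4 = 3: count[3] becomes 1
p_5 = 3: count[3] becomes 2
Degrees (1 + count): deg[1]=1+0=1, deg[2]=1+0=1, deg[3]=1+2=3, deg[4]=1+0=1, deg[5]=1+2=3, deg[6]=1+0=1, deg[7]=1+1=2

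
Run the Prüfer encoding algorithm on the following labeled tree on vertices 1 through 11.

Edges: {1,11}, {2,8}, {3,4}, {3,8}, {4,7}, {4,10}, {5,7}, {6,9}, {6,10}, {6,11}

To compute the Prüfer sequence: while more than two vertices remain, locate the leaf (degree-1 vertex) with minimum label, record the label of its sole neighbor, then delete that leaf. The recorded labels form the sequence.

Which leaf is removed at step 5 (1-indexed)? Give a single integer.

Step 1: current leaves = {1,2,5,9}. Remove leaf 1 (neighbor: 11).
Step 2: current leaves = {2,5,9,11}. Remove leaf 2 (neighbor: 8).
Step 3: current leaves = {5,8,9,11}. Remove leaf 5 (neighbor: 7).
Step 4: current leaves = {7,8,9,11}. Remove leaf 7 (neighbor: 4).
Step 5: current leaves = {8,9,11}. Remove leaf 8 (neighbor: 3).

Answer: 8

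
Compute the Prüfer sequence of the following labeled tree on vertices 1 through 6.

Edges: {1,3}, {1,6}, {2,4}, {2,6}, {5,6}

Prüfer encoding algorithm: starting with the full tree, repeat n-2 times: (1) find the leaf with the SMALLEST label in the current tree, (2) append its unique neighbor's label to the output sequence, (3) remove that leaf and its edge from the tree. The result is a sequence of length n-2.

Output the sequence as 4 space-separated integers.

Answer: 1 6 2 6

Derivation:
Step 1: leaves = {3,4,5}. Remove smallest leaf 3, emit neighbor 1.
Step 2: leaves = {1,4,5}. Remove smallest leaf 1, emit neighbor 6.
Step 3: leaves = {4,5}. Remove smallest leaf 4, emit neighbor 2.
Step 4: leaves = {2,5}. Remove smallest leaf 2, emit neighbor 6.
Done: 2 vertices remain (5, 6). Sequence = [1 6 2 6]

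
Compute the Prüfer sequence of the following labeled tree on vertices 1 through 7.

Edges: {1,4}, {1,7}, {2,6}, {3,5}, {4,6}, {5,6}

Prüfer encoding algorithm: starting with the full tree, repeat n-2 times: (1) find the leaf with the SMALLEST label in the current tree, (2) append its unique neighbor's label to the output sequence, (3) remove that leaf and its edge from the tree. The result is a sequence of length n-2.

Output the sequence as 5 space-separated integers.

Step 1: leaves = {2,3,7}. Remove smallest leaf 2, emit neighbor 6.
Step 2: leaves = {3,7}. Remove smallest leaf 3, emit neighbor 5.
Step 3: leaves = {5,7}. Remove smallest leaf 5, emit neighbor 6.
Step 4: leaves = {6,7}. Remove smallest leaf 6, emit neighbor 4.
Step 5: leaves = {4,7}. Remove smallest leaf 4, emit neighbor 1.
Done: 2 vertices remain (1, 7). Sequence = [6 5 6 4 1]

Answer: 6 5 6 4 1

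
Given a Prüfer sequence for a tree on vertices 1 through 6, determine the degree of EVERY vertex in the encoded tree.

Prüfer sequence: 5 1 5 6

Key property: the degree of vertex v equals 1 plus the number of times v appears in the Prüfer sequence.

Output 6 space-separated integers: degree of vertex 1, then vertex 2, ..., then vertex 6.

Answer: 2 1 1 1 3 2

Derivation:
p_1 = 5: count[5] becomes 1
p_2 = 1: count[1] becomes 1
p_3 = 5: count[5] becomes 2
p_4 = 6: count[6] becomes 1
Degrees (1 + count): deg[1]=1+1=2, deg[2]=1+0=1, deg[3]=1+0=1, deg[4]=1+0=1, deg[5]=1+2=3, deg[6]=1+1=2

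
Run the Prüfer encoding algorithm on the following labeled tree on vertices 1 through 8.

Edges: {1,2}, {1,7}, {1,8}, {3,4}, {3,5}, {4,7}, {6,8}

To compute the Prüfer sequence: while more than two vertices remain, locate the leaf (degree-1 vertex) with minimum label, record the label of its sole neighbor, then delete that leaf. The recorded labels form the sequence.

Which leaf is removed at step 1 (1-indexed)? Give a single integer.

Step 1: current leaves = {2,5,6}. Remove leaf 2 (neighbor: 1).

Answer: 2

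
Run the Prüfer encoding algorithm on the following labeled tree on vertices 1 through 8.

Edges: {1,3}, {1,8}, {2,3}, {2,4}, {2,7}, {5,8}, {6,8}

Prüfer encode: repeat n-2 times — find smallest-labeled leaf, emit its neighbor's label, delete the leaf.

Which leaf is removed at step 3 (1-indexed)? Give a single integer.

Answer: 6

Derivation:
Step 1: current leaves = {4,5,6,7}. Remove leaf 4 (neighbor: 2).
Step 2: current leaves = {5,6,7}. Remove leaf 5 (neighbor: 8).
Step 3: current leaves = {6,7}. Remove leaf 6 (neighbor: 8).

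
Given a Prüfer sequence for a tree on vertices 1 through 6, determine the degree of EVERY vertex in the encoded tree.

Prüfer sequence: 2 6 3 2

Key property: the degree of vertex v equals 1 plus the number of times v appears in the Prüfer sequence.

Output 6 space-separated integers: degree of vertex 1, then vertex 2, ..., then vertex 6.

p_1 = 2: count[2] becomes 1
p_2 = 6: count[6] becomes 1
p_3 = 3: count[3] becomes 1
p_4 = 2: count[2] becomes 2
Degrees (1 + count): deg[1]=1+0=1, deg[2]=1+2=3, deg[3]=1+1=2, deg[4]=1+0=1, deg[5]=1+0=1, deg[6]=1+1=2

Answer: 1 3 2 1 1 2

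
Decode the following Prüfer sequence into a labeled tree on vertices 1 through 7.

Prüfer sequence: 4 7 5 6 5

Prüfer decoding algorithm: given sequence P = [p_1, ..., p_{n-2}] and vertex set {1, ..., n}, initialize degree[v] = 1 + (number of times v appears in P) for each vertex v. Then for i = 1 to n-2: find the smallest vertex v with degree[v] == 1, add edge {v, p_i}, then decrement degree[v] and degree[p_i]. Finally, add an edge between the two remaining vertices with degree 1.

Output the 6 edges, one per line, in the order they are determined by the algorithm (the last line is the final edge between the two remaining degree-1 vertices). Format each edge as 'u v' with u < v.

Answer: 1 4
2 7
3 5
4 6
5 6
5 7

Derivation:
Initial degrees: {1:1, 2:1, 3:1, 4:2, 5:3, 6:2, 7:2}
Step 1: smallest deg-1 vertex = 1, p_1 = 4. Add edge {1,4}. Now deg[1]=0, deg[4]=1.
Step 2: smallest deg-1 vertex = 2, p_2 = 7. Add edge {2,7}. Now deg[2]=0, deg[7]=1.
Step 3: smallest deg-1 vertex = 3, p_3 = 5. Add edge {3,5}. Now deg[3]=0, deg[5]=2.
Step 4: smallest deg-1 vertex = 4, p_4 = 6. Add edge {4,6}. Now deg[4]=0, deg[6]=1.
Step 5: smallest deg-1 vertex = 6, p_5 = 5. Add edge {5,6}. Now deg[6]=0, deg[5]=1.
Final: two remaining deg-1 vertices are 5, 7. Add edge {5,7}.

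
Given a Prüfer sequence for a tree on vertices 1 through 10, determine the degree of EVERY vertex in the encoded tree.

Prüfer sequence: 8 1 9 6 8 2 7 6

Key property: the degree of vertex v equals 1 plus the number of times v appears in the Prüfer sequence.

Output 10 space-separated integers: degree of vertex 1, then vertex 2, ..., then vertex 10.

Answer: 2 2 1 1 1 3 2 3 2 1

Derivation:
p_1 = 8: count[8] becomes 1
p_2 = 1: count[1] becomes 1
p_3 = 9: count[9] becomes 1
p_4 = 6: count[6] becomes 1
p_5 = 8: count[8] becomes 2
p_6 = 2: count[2] becomes 1
p_7 = 7: count[7] becomes 1
p_8 = 6: count[6] becomes 2
Degrees (1 + count): deg[1]=1+1=2, deg[2]=1+1=2, deg[3]=1+0=1, deg[4]=1+0=1, deg[5]=1+0=1, deg[6]=1+2=3, deg[7]=1+1=2, deg[8]=1+2=3, deg[9]=1+1=2, deg[10]=1+0=1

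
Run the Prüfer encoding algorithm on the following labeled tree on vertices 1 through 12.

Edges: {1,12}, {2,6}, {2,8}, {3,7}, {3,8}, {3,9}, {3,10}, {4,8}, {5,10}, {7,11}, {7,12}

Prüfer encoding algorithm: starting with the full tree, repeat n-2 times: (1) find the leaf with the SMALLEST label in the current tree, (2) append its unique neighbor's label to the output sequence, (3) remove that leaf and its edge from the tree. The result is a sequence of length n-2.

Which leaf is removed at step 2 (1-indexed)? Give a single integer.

Answer: 4

Derivation:
Step 1: current leaves = {1,4,5,6,9,11}. Remove leaf 1 (neighbor: 12).
Step 2: current leaves = {4,5,6,9,11,12}. Remove leaf 4 (neighbor: 8).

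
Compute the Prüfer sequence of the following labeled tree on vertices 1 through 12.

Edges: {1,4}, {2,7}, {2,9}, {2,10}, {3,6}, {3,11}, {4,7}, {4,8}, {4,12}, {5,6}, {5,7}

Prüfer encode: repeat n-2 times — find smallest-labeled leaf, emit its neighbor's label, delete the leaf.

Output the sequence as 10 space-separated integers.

Step 1: leaves = {1,8,9,10,11,12}. Remove smallest leaf 1, emit neighbor 4.
Step 2: leaves = {8,9,10,11,12}. Remove smallest leaf 8, emit neighbor 4.
Step 3: leaves = {9,10,11,12}. Remove smallest leaf 9, emit neighbor 2.
Step 4: leaves = {10,11,12}. Remove smallest leaf 10, emit neighbor 2.
Step 5: leaves = {2,11,12}. Remove smallest leaf 2, emit neighbor 7.
Step 6: leaves = {11,12}. Remove smallest leaf 11, emit neighbor 3.
Step 7: leaves = {3,12}. Remove smallest leaf 3, emit neighbor 6.
Step 8: leaves = {6,12}. Remove smallest leaf 6, emit neighbor 5.
Step 9: leaves = {5,12}. Remove smallest leaf 5, emit neighbor 7.
Step 10: leaves = {7,12}. Remove smallest leaf 7, emit neighbor 4.
Done: 2 vertices remain (4, 12). Sequence = [4 4 2 2 7 3 6 5 7 4]

Answer: 4 4 2 2 7 3 6 5 7 4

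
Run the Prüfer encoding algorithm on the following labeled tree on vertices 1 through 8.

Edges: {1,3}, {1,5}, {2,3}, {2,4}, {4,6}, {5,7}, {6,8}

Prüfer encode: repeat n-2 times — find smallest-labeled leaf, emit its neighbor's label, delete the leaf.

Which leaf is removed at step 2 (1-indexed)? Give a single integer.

Answer: 5

Derivation:
Step 1: current leaves = {7,8}. Remove leaf 7 (neighbor: 5).
Step 2: current leaves = {5,8}. Remove leaf 5 (neighbor: 1).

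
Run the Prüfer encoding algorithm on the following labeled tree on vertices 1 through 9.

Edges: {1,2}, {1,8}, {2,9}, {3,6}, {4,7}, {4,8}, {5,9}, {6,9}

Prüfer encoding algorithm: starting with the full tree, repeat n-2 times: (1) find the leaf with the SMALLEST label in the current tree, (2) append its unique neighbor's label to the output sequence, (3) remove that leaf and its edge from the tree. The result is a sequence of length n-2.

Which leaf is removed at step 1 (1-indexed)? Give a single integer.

Answer: 3

Derivation:
Step 1: current leaves = {3,5,7}. Remove leaf 3 (neighbor: 6).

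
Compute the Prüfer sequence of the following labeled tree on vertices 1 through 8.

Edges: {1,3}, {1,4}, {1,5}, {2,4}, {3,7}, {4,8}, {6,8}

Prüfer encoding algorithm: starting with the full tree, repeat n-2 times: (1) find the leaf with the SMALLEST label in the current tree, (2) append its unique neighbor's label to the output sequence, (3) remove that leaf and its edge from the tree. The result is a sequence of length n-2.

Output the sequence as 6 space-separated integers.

Answer: 4 1 8 3 1 4

Derivation:
Step 1: leaves = {2,5,6,7}. Remove smallest leaf 2, emit neighbor 4.
Step 2: leaves = {5,6,7}. Remove smallest leaf 5, emit neighbor 1.
Step 3: leaves = {6,7}. Remove smallest leaf 6, emit neighbor 8.
Step 4: leaves = {7,8}. Remove smallest leaf 7, emit neighbor 3.
Step 5: leaves = {3,8}. Remove smallest leaf 3, emit neighbor 1.
Step 6: leaves = {1,8}. Remove smallest leaf 1, emit neighbor 4.
Done: 2 vertices remain (4, 8). Sequence = [4 1 8 3 1 4]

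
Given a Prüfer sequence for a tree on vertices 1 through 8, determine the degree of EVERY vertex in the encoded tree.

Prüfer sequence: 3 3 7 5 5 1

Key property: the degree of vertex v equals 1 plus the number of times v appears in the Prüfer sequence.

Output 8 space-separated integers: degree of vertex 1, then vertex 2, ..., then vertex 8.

p_1 = 3: count[3] becomes 1
p_2 = 3: count[3] becomes 2
p_3 = 7: count[7] becomes 1
p_4 = 5: count[5] becomes 1
p_5 = 5: count[5] becomes 2
p_6 = 1: count[1] becomes 1
Degrees (1 + count): deg[1]=1+1=2, deg[2]=1+0=1, deg[3]=1+2=3, deg[4]=1+0=1, deg[5]=1+2=3, deg[6]=1+0=1, deg[7]=1+1=2, deg[8]=1+0=1

Answer: 2 1 3 1 3 1 2 1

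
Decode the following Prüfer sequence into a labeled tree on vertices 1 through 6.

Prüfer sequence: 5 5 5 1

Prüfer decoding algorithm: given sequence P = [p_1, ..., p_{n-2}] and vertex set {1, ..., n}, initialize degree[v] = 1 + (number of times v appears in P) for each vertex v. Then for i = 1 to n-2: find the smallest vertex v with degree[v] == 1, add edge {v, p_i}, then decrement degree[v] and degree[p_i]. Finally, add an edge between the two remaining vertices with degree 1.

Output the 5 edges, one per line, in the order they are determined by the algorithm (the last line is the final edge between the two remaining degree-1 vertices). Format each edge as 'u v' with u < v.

Answer: 2 5
3 5
4 5
1 5
1 6

Derivation:
Initial degrees: {1:2, 2:1, 3:1, 4:1, 5:4, 6:1}
Step 1: smallest deg-1 vertex = 2, p_1 = 5. Add edge {2,5}. Now deg[2]=0, deg[5]=3.
Step 2: smallest deg-1 vertex = 3, p_2 = 5. Add edge {3,5}. Now deg[3]=0, deg[5]=2.
Step 3: smallest deg-1 vertex = 4, p_3 = 5. Add edge {4,5}. Now deg[4]=0, deg[5]=1.
Step 4: smallest deg-1 vertex = 5, p_4 = 1. Add edge {1,5}. Now deg[5]=0, deg[1]=1.
Final: two remaining deg-1 vertices are 1, 6. Add edge {1,6}.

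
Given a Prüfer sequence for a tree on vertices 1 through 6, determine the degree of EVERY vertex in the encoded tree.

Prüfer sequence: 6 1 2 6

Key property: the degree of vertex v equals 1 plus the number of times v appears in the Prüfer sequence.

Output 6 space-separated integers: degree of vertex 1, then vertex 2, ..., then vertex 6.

Answer: 2 2 1 1 1 3

Derivation:
p_1 = 6: count[6] becomes 1
p_2 = 1: count[1] becomes 1
p_3 = 2: count[2] becomes 1
p_4 = 6: count[6] becomes 2
Degrees (1 + count): deg[1]=1+1=2, deg[2]=1+1=2, deg[3]=1+0=1, deg[4]=1+0=1, deg[5]=1+0=1, deg[6]=1+2=3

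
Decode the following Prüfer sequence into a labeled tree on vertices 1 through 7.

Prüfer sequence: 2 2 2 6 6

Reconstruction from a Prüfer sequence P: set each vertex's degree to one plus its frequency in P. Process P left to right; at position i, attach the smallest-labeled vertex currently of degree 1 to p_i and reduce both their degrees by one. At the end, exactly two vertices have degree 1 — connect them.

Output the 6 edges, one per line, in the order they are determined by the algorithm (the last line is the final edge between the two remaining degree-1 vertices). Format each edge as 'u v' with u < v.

Initial degrees: {1:1, 2:4, 3:1, 4:1, 5:1, 6:3, 7:1}
Step 1: smallest deg-1 vertex = 1, p_1 = 2. Add edge {1,2}. Now deg[1]=0, deg[2]=3.
Step 2: smallest deg-1 vertex = 3, p_2 = 2. Add edge {2,3}. Now deg[3]=0, deg[2]=2.
Step 3: smallest deg-1 vertex = 4, p_3 = 2. Add edge {2,4}. Now deg[4]=0, deg[2]=1.
Step 4: smallest deg-1 vertex = 2, p_4 = 6. Add edge {2,6}. Now deg[2]=0, deg[6]=2.
Step 5: smallest deg-1 vertex = 5, p_5 = 6. Add edge {5,6}. Now deg[5]=0, deg[6]=1.
Final: two remaining deg-1 vertices are 6, 7. Add edge {6,7}.

Answer: 1 2
2 3
2 4
2 6
5 6
6 7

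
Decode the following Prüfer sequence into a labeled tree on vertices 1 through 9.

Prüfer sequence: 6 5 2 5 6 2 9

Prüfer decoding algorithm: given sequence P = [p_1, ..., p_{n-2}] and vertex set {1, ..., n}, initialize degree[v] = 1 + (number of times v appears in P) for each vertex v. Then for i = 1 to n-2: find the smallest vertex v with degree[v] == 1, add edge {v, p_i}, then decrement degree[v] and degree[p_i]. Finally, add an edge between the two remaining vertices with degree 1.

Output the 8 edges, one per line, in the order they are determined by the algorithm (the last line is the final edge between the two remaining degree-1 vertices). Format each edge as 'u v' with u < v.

Initial degrees: {1:1, 2:3, 3:1, 4:1, 5:3, 6:3, 7:1, 8:1, 9:2}
Step 1: smallest deg-1 vertex = 1, p_1 = 6. Add edge {1,6}. Now deg[1]=0, deg[6]=2.
Step 2: smallest deg-1 vertex = 3, p_2 = 5. Add edge {3,5}. Now deg[3]=0, deg[5]=2.
Step 3: smallest deg-1 vertex = 4, p_3 = 2. Add edge {2,4}. Now deg[4]=0, deg[2]=2.
Step 4: smallest deg-1 vertex = 7, p_4 = 5. Add edge {5,7}. Now deg[7]=0, deg[5]=1.
Step 5: smallest deg-1 vertex = 5, p_5 = 6. Add edge {5,6}. Now deg[5]=0, deg[6]=1.
Step 6: smallest deg-1 vertex = 6, p_6 = 2. Add edge {2,6}. Now deg[6]=0, deg[2]=1.
Step 7: smallest deg-1 vertex = 2, p_7 = 9. Add edge {2,9}. Now deg[2]=0, deg[9]=1.
Final: two remaining deg-1 vertices are 8, 9. Add edge {8,9}.

Answer: 1 6
3 5
2 4
5 7
5 6
2 6
2 9
8 9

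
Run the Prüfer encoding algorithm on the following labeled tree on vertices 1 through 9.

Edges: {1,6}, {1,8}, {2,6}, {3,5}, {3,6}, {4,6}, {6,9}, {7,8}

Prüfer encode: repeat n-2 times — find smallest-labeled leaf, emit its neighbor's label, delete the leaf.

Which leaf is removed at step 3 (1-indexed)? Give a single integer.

Answer: 5

Derivation:
Step 1: current leaves = {2,4,5,7,9}. Remove leaf 2 (neighbor: 6).
Step 2: current leaves = {4,5,7,9}. Remove leaf 4 (neighbor: 6).
Step 3: current leaves = {5,7,9}. Remove leaf 5 (neighbor: 3).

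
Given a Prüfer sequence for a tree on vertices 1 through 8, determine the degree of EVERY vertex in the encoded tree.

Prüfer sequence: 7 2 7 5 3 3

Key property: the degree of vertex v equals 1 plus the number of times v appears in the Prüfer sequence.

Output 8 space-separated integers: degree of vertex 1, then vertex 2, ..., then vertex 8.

Answer: 1 2 3 1 2 1 3 1

Derivation:
p_1 = 7: count[7] becomes 1
p_2 = 2: count[2] becomes 1
p_3 = 7: count[7] becomes 2
p_4 = 5: count[5] becomes 1
p_5 = 3: count[3] becomes 1
p_6 = 3: count[3] becomes 2
Degrees (1 + count): deg[1]=1+0=1, deg[2]=1+1=2, deg[3]=1+2=3, deg[4]=1+0=1, deg[5]=1+1=2, deg[6]=1+0=1, deg[7]=1+2=3, deg[8]=1+0=1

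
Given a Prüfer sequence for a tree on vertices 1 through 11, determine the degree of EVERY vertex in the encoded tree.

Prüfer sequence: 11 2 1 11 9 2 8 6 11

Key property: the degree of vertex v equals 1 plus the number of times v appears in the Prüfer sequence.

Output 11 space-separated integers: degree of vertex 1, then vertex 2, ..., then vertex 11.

Answer: 2 3 1 1 1 2 1 2 2 1 4

Derivation:
p_1 = 11: count[11] becomes 1
p_2 = 2: count[2] becomes 1
p_3 = 1: count[1] becomes 1
p_4 = 11: count[11] becomes 2
p_5 = 9: count[9] becomes 1
p_6 = 2: count[2] becomes 2
p_7 = 8: count[8] becomes 1
p_8 = 6: count[6] becomes 1
p_9 = 11: count[11] becomes 3
Degrees (1 + count): deg[1]=1+1=2, deg[2]=1+2=3, deg[3]=1+0=1, deg[4]=1+0=1, deg[5]=1+0=1, deg[6]=1+1=2, deg[7]=1+0=1, deg[8]=1+1=2, deg[9]=1+1=2, deg[10]=1+0=1, deg[11]=1+3=4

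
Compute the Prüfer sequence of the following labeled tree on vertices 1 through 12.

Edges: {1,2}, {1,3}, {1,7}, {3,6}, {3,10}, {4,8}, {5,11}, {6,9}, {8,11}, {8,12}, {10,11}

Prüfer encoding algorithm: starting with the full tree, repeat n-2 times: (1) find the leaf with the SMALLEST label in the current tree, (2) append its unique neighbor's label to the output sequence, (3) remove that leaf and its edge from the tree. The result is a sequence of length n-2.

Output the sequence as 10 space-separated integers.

Answer: 1 8 11 1 3 6 3 10 11 8

Derivation:
Step 1: leaves = {2,4,5,7,9,12}. Remove smallest leaf 2, emit neighbor 1.
Step 2: leaves = {4,5,7,9,12}. Remove smallest leaf 4, emit neighbor 8.
Step 3: leaves = {5,7,9,12}. Remove smallest leaf 5, emit neighbor 11.
Step 4: leaves = {7,9,12}. Remove smallest leaf 7, emit neighbor 1.
Step 5: leaves = {1,9,12}. Remove smallest leaf 1, emit neighbor 3.
Step 6: leaves = {9,12}. Remove smallest leaf 9, emit neighbor 6.
Step 7: leaves = {6,12}. Remove smallest leaf 6, emit neighbor 3.
Step 8: leaves = {3,12}. Remove smallest leaf 3, emit neighbor 10.
Step 9: leaves = {10,12}. Remove smallest leaf 10, emit neighbor 11.
Step 10: leaves = {11,12}. Remove smallest leaf 11, emit neighbor 8.
Done: 2 vertices remain (8, 12). Sequence = [1 8 11 1 3 6 3 10 11 8]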